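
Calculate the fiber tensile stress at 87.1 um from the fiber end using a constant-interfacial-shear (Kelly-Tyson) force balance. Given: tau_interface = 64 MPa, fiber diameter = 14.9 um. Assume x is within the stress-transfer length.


Force balance: sigma_f * (pi*d^2/4) = tau * (pi*d) * x  ->  sigma_f = 4 * tau * x / d
sigma_f = 4 * 64 * 87.1 / 14.9 = 1496.5 MPa

1496.5 MPa


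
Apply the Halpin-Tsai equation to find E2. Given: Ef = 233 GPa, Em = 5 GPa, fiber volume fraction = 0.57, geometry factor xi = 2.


eta = (Ef/Em - 1)/(Ef/Em + xi) = (46.6 - 1)/(46.6 + 2) = 0.9383
E2 = Em*(1+xi*eta*Vf)/(1-eta*Vf) = 22.25 GPa

22.25 GPa


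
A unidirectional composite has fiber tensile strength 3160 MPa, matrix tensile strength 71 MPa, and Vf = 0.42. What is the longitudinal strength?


sigma_1 = sigma_f*Vf + sigma_m*(1-Vf) = 3160*0.42 + 71*0.58 = 1368.4 MPa

1368.4 MPa


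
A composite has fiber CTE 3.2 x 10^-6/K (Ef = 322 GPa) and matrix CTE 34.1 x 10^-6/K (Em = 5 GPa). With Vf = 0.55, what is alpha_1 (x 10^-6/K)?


E1 = Ef*Vf + Em*(1-Vf) = 179.35
alpha_1 = (alpha_f*Ef*Vf + alpha_m*Em*(1-Vf))/E1 = 3.59 x 10^-6/K

3.59 x 10^-6/K


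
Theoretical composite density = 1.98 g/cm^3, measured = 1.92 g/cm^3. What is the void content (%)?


Void% = (rho_theo - rho_actual)/rho_theo * 100 = (1.98 - 1.92)/1.98 * 100 = 3.03%

3.03%


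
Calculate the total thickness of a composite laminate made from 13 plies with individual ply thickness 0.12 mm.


h = n * t_ply = 13 * 0.12 = 1.56 mm

1.56 mm


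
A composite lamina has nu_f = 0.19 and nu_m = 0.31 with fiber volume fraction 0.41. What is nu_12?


nu_12 = nu_f*Vf + nu_m*(1-Vf) = 0.19*0.41 + 0.31*0.59 = 0.2608

0.2608


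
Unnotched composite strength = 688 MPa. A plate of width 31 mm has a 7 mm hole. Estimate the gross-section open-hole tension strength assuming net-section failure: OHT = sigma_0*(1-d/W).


OHT = sigma_0*(1-d/W) = 688*(1-7/31) = 532.6 MPa

532.6 MPa


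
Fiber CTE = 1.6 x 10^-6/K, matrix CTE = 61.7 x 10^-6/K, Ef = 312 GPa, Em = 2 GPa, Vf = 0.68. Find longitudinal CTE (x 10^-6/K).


E1 = Ef*Vf + Em*(1-Vf) = 212.8
alpha_1 = (alpha_f*Ef*Vf + alpha_m*Em*(1-Vf))/E1 = 1.78 x 10^-6/K

1.78 x 10^-6/K


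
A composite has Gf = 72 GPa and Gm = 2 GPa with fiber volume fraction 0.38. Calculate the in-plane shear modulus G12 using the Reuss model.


1/G12 = Vf/Gf + (1-Vf)/Gm = 0.38/72 + 0.62/2
G12 = 3.17 GPa

3.17 GPa


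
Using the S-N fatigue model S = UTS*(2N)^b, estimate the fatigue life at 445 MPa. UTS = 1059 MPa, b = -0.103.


N = 0.5 * (S/UTS)^(1/b) = 0.5 * (445/1059)^(1/-0.103) = 2262.8660 cycles

2262.8660 cycles


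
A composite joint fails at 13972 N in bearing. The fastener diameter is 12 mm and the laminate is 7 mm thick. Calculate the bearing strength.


sigma_br = F/(d*h) = 13972/(12*7) = 166.3 MPa

166.3 MPa


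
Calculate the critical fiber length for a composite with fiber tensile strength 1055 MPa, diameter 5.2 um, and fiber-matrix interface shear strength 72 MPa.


Lc = sigma_f * d / (2 * tau_i) = 1055 * 5.2 / (2 * 72) = 38.1 um

38.1 um


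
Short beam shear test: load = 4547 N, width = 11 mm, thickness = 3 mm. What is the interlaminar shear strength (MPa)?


ILSS = 3F/(4bh) = 3*4547/(4*11*3) = 103.34 MPa

103.34 MPa


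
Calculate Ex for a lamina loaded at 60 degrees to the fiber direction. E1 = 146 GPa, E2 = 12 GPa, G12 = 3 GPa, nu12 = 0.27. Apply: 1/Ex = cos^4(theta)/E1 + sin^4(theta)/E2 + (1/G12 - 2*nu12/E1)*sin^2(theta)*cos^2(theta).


cos^4(60) = 0.0625, sin^4(60) = 0.5625, sin^2(60)*cos^2(60) = 0.1875
1/G12 - 2*nu12/E1 = 1/3 - 2*0.27/146 = 0.329635 GPa^-1
1/Ex = 0.0625/146 + 0.5625/12 + 0.329635*0.1875 = 0.1091096 GPa^-1
Ex = 9.17 GPa

9.17 GPa


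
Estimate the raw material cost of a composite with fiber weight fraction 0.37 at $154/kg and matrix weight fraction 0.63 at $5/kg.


Cost = cost_f*Wf + cost_m*Wm = 154*0.37 + 5*0.63 = $60.13/kg

$60.13/kg


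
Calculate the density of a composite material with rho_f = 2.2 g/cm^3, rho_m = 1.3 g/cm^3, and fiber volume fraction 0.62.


rho_c = rho_f*Vf + rho_m*(1-Vf) = 2.2*0.62 + 1.3*0.38 = 1.858 g/cm^3

1.858 g/cm^3


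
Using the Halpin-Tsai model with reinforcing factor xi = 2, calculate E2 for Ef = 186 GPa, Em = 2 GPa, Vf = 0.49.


eta = (Ef/Em - 1)/(Ef/Em + xi) = (93.0 - 1)/(93.0 + 2) = 0.9684
E2 = Em*(1+xi*eta*Vf)/(1-eta*Vf) = 7.42 GPa

7.42 GPa


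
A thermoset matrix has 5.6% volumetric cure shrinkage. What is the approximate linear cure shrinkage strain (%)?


Linear shrinkage ≈ vol_shrink/3 = 5.6/3 = 1.867%

1.867%


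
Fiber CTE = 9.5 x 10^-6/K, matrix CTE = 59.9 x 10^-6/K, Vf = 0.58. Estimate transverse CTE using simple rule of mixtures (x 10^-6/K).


alpha_2 = alpha_f*Vf + alpha_m*(1-Vf) = 9.5*0.58 + 59.9*0.42 = 30.7 x 10^-6/K

30.7 x 10^-6/K


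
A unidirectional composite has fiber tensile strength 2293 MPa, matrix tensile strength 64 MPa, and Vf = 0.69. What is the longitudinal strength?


sigma_1 = sigma_f*Vf + sigma_m*(1-Vf) = 2293*0.69 + 64*0.31 = 1602.0 MPa

1602.0 MPa


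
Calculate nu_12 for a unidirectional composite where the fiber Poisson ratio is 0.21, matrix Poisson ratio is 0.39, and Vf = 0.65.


nu_12 = nu_f*Vf + nu_m*(1-Vf) = 0.21*0.65 + 0.39*0.35 = 0.273

0.273


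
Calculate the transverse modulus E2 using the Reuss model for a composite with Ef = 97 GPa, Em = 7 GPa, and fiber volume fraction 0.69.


1/E2 = Vf/Ef + (1-Vf)/Em = 0.69/97 + 0.31/7
E2 = 19.46 GPa

19.46 GPa


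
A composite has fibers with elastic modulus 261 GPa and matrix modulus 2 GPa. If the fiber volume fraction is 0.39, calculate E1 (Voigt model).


E1 = Ef*Vf + Em*(1-Vf) = 261*0.39 + 2*0.61 = 103.01 GPa

103.01 GPa


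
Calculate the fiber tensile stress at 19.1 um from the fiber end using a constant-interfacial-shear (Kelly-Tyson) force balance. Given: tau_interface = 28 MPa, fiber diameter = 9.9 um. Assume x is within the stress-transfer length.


Force balance: sigma_f * (pi*d^2/4) = tau * (pi*d) * x  ->  sigma_f = 4 * tau * x / d
sigma_f = 4 * 28 * 19.1 / 9.9 = 216.1 MPa

216.1 MPa


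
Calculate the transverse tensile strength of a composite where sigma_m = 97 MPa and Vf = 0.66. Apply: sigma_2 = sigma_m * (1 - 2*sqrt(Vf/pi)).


factor = 1 - 2*sqrt(0.66/pi) = 0.0833
sigma_2 = 97 * 0.0833 = 8.08 MPa

8.08 MPa


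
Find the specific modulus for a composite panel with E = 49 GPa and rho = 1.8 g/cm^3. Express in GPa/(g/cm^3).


Specific stiffness = E/rho = 49/1.8 = 27.2 GPa/(g/cm^3)

27.2 GPa/(g/cm^3)


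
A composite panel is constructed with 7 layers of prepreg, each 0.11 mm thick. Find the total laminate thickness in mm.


h = n * t_ply = 7 * 0.11 = 0.77 mm

0.77 mm


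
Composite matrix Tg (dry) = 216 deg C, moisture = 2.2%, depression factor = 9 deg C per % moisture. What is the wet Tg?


Tg_wet = Tg_dry - k*moisture = 216 - 9*2.2 = 196.2 deg C

196.2 deg C


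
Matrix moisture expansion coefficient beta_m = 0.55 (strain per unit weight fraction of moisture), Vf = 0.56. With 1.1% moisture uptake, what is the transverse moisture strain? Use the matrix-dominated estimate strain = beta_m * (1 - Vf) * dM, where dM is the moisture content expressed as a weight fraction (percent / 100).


dM = 1.1/100 = 0.011
strain = beta_m * (1-Vf) * dM = 0.55 * 0.44 * 0.011 = 0.002662

0.002662


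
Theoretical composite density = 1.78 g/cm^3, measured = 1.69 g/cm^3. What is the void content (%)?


Void% = (rho_theo - rho_actual)/rho_theo * 100 = (1.78 - 1.69)/1.78 * 100 = 5.06%

5.06%


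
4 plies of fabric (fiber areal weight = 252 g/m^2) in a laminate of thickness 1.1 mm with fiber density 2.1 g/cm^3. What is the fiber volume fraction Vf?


Vf = n * FAW / (rho_f * h * 1000) = 4 * 252 / (2.1 * 1.1 * 1000) = 0.4364

0.4364


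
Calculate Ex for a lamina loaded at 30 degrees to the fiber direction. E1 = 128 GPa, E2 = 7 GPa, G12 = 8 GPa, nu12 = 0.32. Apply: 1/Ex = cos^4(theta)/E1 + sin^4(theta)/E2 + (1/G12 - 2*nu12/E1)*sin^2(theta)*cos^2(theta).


cos^4(30) = 0.5625, sin^4(30) = 0.0625, sin^2(30)*cos^2(30) = 0.1875
1/G12 - 2*nu12/E1 = 1/8 - 2*0.32/128 = 0.12 GPa^-1
1/Ex = 0.5625/128 + 0.0625/7 + 0.12*0.1875 = 0.0358231 GPa^-1
Ex = 27.91 GPa

27.91 GPa


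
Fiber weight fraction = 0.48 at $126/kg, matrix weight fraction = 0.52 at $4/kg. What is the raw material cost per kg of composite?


Cost = cost_f*Wf + cost_m*Wm = 126*0.48 + 4*0.52 = $62.56/kg

$62.56/kg


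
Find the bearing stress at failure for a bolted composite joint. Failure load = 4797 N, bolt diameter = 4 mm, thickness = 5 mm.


sigma_br = F/(d*h) = 4797/(4*5) = 239.9 MPa

239.9 MPa


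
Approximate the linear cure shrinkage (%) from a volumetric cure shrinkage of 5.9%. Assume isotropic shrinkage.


Linear shrinkage ≈ vol_shrink/3 = 5.9/3 = 1.967%

1.967%


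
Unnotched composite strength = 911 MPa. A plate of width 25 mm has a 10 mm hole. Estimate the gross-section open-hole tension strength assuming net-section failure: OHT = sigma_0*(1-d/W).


OHT = sigma_0*(1-d/W) = 911*(1-10/25) = 546.6 MPa

546.6 MPa


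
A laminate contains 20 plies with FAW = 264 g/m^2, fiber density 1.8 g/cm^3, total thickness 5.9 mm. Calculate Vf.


Vf = n * FAW / (rho_f * h * 1000) = 20 * 264 / (1.8 * 5.9 * 1000) = 0.4972

0.4972


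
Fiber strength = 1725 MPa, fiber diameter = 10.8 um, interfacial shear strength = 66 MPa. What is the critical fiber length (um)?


Lc = sigma_f * d / (2 * tau_i) = 1725 * 10.8 / (2 * 66) = 141.1 um

141.1 um


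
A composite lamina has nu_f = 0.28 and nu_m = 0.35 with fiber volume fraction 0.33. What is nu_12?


nu_12 = nu_f*Vf + nu_m*(1-Vf) = 0.28*0.33 + 0.35*0.67 = 0.3269

0.3269


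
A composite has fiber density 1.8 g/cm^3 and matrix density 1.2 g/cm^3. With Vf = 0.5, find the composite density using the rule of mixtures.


rho_c = rho_f*Vf + rho_m*(1-Vf) = 1.8*0.5 + 1.2*0.5 = 1.5 g/cm^3

1.5 g/cm^3


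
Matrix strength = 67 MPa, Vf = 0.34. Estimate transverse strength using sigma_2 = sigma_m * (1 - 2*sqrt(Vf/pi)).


factor = 1 - 2*sqrt(0.34/pi) = 0.342
sigma_2 = 67 * 0.342 = 22.92 MPa

22.92 MPa


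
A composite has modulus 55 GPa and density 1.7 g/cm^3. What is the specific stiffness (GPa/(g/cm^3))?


Specific stiffness = E/rho = 55/1.7 = 32.4 GPa/(g/cm^3)

32.4 GPa/(g/cm^3)


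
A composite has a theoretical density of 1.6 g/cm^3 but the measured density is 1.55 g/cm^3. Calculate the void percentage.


Void% = (rho_theo - rho_actual)/rho_theo * 100 = (1.6 - 1.55)/1.6 * 100 = 3.13%

3.13%


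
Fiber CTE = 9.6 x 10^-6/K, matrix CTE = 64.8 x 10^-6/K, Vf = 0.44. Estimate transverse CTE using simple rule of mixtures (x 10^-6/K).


alpha_2 = alpha_f*Vf + alpha_m*(1-Vf) = 9.6*0.44 + 64.8*0.56 = 40.5 x 10^-6/K

40.5 x 10^-6/K


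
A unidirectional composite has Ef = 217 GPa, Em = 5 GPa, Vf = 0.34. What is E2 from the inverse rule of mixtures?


1/E2 = Vf/Ef + (1-Vf)/Em = 0.34/217 + 0.66/5
E2 = 7.49 GPa

7.49 GPa


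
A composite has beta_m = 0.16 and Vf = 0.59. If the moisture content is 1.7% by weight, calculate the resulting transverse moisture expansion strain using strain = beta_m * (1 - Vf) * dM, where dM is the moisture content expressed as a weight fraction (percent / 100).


dM = 1.7/100 = 0.017
strain = beta_m * (1-Vf) * dM = 0.16 * 0.41 * 0.017 = 0.0011152

0.0011152


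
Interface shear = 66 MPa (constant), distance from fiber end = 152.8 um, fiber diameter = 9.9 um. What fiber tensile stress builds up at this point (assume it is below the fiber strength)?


Force balance: sigma_f * (pi*d^2/4) = tau * (pi*d) * x  ->  sigma_f = 4 * tau * x / d
sigma_f = 4 * 66 * 152.8 / 9.9 = 4074.7 MPa

4074.7 MPa


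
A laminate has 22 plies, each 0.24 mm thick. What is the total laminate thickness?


h = n * t_ply = 22 * 0.24 = 5.28 mm

5.28 mm


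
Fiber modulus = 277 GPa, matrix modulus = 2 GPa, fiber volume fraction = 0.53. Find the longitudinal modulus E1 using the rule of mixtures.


E1 = Ef*Vf + Em*(1-Vf) = 277*0.53 + 2*0.47 = 147.75 GPa

147.75 GPa


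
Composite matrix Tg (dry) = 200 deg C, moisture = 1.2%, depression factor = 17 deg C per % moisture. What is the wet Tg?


Tg_wet = Tg_dry - k*moisture = 200 - 17*1.2 = 179.6 deg C

179.6 deg C


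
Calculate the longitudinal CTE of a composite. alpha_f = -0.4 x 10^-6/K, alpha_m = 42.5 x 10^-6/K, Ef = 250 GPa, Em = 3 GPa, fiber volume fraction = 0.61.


E1 = Ef*Vf + Em*(1-Vf) = 153.67
alpha_1 = (alpha_f*Ef*Vf + alpha_m*Em*(1-Vf))/E1 = -0.07 x 10^-6/K

-0.07 x 10^-6/K


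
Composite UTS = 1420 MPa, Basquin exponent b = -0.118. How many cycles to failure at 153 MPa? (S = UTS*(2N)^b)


N = 0.5 * (S/UTS)^(1/b) = 0.5 * (153/1420)^(1/-0.118) = 7.9240e+07 cycles

7.9240e+07 cycles


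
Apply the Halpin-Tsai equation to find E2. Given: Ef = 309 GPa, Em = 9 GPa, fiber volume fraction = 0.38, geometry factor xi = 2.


eta = (Ef/Em - 1)/(Ef/Em + xi) = (34.3333 - 1)/(34.3333 + 2) = 0.9174
E2 = Em*(1+xi*eta*Vf)/(1-eta*Vf) = 23.45 GPa

23.45 GPa


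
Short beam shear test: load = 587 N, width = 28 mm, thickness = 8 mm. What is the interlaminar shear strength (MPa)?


ILSS = 3F/(4bh) = 3*587/(4*28*8) = 1.97 MPa

1.97 MPa


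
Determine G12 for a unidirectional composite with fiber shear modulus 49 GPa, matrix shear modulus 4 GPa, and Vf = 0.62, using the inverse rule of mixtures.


1/G12 = Vf/Gf + (1-Vf)/Gm = 0.62/49 + 0.38/4
G12 = 9.29 GPa

9.29 GPa


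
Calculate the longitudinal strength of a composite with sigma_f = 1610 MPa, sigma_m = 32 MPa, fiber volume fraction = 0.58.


sigma_1 = sigma_f*Vf + sigma_m*(1-Vf) = 1610*0.58 + 32*0.42 = 947.2 MPa

947.2 MPa


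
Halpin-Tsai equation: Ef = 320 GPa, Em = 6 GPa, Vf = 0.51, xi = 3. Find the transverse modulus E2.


eta = (Ef/Em - 1)/(Ef/Em + xi) = (53.3333 - 1)/(53.3333 + 3) = 0.929
E2 = Em*(1+xi*eta*Vf)/(1-eta*Vf) = 27.61 GPa

27.61 GPa


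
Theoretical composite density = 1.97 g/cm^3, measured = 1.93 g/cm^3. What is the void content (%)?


Void% = (rho_theo - rho_actual)/rho_theo * 100 = (1.97 - 1.93)/1.97 * 100 = 2.03%

2.03%


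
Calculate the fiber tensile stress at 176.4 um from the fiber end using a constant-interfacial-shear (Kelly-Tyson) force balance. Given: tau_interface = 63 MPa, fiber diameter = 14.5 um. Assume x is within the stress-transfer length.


Force balance: sigma_f * (pi*d^2/4) = tau * (pi*d) * x  ->  sigma_f = 4 * tau * x / d
sigma_f = 4 * 63 * 176.4 / 14.5 = 3065.7 MPa

3065.7 MPa


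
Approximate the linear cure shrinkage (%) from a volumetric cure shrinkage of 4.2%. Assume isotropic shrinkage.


Linear shrinkage ≈ vol_shrink/3 = 4.2/3 = 1.4%

1.4%


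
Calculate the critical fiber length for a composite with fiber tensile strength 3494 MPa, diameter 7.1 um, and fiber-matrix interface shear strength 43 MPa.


Lc = sigma_f * d / (2 * tau_i) = 3494 * 7.1 / (2 * 43) = 288.5 um

288.5 um


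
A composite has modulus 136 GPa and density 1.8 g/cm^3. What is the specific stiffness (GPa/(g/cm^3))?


Specific stiffness = E/rho = 136/1.8 = 75.6 GPa/(g/cm^3)

75.6 GPa/(g/cm^3)


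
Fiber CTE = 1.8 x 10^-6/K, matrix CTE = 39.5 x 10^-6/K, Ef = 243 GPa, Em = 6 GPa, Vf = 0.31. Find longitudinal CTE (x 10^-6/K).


E1 = Ef*Vf + Em*(1-Vf) = 79.47
alpha_1 = (alpha_f*Ef*Vf + alpha_m*Em*(1-Vf))/E1 = 3.76 x 10^-6/K

3.76 x 10^-6/K


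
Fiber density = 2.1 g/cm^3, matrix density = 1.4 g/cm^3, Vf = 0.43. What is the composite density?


rho_c = rho_f*Vf + rho_m*(1-Vf) = 2.1*0.43 + 1.4*0.57 = 1.701 g/cm^3

1.701 g/cm^3


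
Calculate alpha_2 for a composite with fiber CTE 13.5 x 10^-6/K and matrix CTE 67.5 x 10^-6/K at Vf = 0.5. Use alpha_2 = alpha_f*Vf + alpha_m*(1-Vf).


alpha_2 = alpha_f*Vf + alpha_m*(1-Vf) = 13.5*0.5 + 67.5*0.5 = 40.5 x 10^-6/K

40.5 x 10^-6/K


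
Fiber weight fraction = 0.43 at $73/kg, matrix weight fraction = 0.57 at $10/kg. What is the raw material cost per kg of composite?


Cost = cost_f*Wf + cost_m*Wm = 73*0.43 + 10*0.57 = $37.09/kg

$37.09/kg


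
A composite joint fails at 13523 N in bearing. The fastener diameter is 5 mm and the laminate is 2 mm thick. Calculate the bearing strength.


sigma_br = F/(d*h) = 13523/(5*2) = 1352.3 MPa

1352.3 MPa


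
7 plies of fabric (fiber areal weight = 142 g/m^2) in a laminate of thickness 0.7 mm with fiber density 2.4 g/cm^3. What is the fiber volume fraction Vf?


Vf = n * FAW / (rho_f * h * 1000) = 7 * 142 / (2.4 * 0.7 * 1000) = 0.5917

0.5917


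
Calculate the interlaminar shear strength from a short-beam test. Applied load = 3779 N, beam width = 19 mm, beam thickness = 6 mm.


ILSS = 3F/(4bh) = 3*3779/(4*19*6) = 24.86 MPa

24.86 MPa


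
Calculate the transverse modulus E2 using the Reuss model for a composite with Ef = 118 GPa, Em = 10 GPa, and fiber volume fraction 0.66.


1/E2 = Vf/Ef + (1-Vf)/Em = 0.66/118 + 0.34/10
E2 = 25.26 GPa

25.26 GPa


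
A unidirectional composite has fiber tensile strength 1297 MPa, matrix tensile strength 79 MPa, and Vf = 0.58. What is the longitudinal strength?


sigma_1 = sigma_f*Vf + sigma_m*(1-Vf) = 1297*0.58 + 79*0.42 = 785.4 MPa

785.4 MPa


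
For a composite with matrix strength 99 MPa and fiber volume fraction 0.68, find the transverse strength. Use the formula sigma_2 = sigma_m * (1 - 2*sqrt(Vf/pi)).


factor = 1 - 2*sqrt(0.68/pi) = 0.0695
sigma_2 = 99 * 0.0695 = 6.88 MPa

6.88 MPa


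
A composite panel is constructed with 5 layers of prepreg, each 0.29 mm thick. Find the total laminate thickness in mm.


h = n * t_ply = 5 * 0.29 = 1.45 mm

1.45 mm


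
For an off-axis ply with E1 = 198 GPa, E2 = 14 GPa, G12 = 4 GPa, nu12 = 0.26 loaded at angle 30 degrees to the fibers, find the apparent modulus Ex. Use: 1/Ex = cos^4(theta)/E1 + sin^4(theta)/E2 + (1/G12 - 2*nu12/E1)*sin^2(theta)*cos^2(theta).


cos^4(30) = 0.5625, sin^4(30) = 0.0625, sin^2(30)*cos^2(30) = 0.1875
1/G12 - 2*nu12/E1 = 1/4 - 2*0.26/198 = 0.247374 GPa^-1
1/Ex = 0.5625/198 + 0.0625/14 + 0.247374*0.1875 = 0.0536878 GPa^-1
Ex = 18.63 GPa

18.63 GPa


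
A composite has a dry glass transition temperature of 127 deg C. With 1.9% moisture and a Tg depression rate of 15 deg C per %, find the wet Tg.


Tg_wet = Tg_dry - k*moisture = 127 - 15*1.9 = 98.5 deg C

98.5 deg C


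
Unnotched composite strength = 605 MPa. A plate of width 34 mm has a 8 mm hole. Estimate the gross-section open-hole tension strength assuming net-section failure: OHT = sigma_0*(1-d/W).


OHT = sigma_0*(1-d/W) = 605*(1-8/34) = 462.6 MPa

462.6 MPa


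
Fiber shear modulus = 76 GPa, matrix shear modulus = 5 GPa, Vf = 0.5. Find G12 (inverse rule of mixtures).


1/G12 = Vf/Gf + (1-Vf)/Gm = 0.5/76 + 0.5/5
G12 = 9.38 GPa

9.38 GPa


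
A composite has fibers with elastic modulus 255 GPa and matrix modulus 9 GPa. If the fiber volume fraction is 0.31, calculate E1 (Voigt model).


E1 = Ef*Vf + Em*(1-Vf) = 255*0.31 + 9*0.69 = 85.26 GPa

85.26 GPa


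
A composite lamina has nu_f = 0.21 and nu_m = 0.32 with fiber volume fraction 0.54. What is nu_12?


nu_12 = nu_f*Vf + nu_m*(1-Vf) = 0.21*0.54 + 0.32*0.46 = 0.2606

0.2606


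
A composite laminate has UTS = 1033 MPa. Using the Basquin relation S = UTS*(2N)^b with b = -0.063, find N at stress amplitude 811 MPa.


N = 0.5 * (S/UTS)^(1/b) = 0.5 * (811/1033)^(1/-0.063) = 23.2754 cycles

23.2754 cycles


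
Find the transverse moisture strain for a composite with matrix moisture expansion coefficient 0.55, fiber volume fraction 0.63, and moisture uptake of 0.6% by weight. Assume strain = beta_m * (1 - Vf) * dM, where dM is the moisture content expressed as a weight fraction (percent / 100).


dM = 0.6/100 = 0.006
strain = beta_m * (1-Vf) * dM = 0.55 * 0.37 * 0.006 = 0.001221

0.001221


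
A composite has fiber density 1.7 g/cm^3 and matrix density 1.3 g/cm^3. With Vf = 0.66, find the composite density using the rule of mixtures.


rho_c = rho_f*Vf + rho_m*(1-Vf) = 1.7*0.66 + 1.3*0.34 = 1.564 g/cm^3

1.564 g/cm^3


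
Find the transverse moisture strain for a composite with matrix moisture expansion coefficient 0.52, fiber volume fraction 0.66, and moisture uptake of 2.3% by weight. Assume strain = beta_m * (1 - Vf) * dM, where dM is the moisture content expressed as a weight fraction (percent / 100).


dM = 2.3/100 = 0.023
strain = beta_m * (1-Vf) * dM = 0.52 * 0.34 * 0.023 = 0.0040664

0.0040664


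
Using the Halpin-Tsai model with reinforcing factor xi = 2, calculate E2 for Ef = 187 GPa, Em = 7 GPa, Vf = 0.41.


eta = (Ef/Em - 1)/(Ef/Em + xi) = (26.7143 - 1)/(26.7143 + 2) = 0.8955
E2 = Em*(1+xi*eta*Vf)/(1-eta*Vf) = 19.18 GPa

19.18 GPa


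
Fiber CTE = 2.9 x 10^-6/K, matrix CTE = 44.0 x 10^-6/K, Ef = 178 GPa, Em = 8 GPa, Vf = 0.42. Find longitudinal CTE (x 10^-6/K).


E1 = Ef*Vf + Em*(1-Vf) = 79.4
alpha_1 = (alpha_f*Ef*Vf + alpha_m*Em*(1-Vf))/E1 = 5.3 x 10^-6/K

5.3 x 10^-6/K


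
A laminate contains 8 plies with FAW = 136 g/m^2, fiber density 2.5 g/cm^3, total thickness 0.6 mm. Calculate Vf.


Vf = n * FAW / (rho_f * h * 1000) = 8 * 136 / (2.5 * 0.6 * 1000) = 0.7253

0.7253


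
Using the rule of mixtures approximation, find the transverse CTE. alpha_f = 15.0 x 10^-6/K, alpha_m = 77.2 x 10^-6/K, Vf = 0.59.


alpha_2 = alpha_f*Vf + alpha_m*(1-Vf) = 15.0*0.59 + 77.2*0.41 = 40.5 x 10^-6/K

40.5 x 10^-6/K


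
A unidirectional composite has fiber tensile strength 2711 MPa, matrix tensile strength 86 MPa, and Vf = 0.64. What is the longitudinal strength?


sigma_1 = sigma_f*Vf + sigma_m*(1-Vf) = 2711*0.64 + 86*0.36 = 1766.0 MPa

1766.0 MPa


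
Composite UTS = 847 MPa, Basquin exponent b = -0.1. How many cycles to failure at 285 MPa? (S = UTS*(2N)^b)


N = 0.5 * (S/UTS)^(1/b) = 0.5 * (285/847)^(1/-0.1) = 26875.4353 cycles

26875.4353 cycles


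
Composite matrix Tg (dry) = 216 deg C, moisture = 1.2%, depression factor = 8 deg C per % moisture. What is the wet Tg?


Tg_wet = Tg_dry - k*moisture = 216 - 8*1.2 = 206.4 deg C

206.4 deg C


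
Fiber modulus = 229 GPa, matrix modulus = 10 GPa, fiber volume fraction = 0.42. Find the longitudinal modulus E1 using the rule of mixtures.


E1 = Ef*Vf + Em*(1-Vf) = 229*0.42 + 10*0.58 = 101.98 GPa

101.98 GPa


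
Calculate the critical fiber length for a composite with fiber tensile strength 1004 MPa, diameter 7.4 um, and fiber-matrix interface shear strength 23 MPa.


Lc = sigma_f * d / (2 * tau_i) = 1004 * 7.4 / (2 * 23) = 161.5 um

161.5 um


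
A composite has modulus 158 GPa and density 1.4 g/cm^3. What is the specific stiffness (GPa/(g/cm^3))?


Specific stiffness = E/rho = 158/1.4 = 112.9 GPa/(g/cm^3)

112.9 GPa/(g/cm^3)


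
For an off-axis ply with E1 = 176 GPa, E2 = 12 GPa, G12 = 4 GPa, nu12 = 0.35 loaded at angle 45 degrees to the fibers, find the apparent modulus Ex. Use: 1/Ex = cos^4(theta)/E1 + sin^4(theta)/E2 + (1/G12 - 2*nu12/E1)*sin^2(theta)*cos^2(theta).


cos^4(45) = 0.25, sin^4(45) = 0.25, sin^2(45)*cos^2(45) = 0.25
1/G12 - 2*nu12/E1 = 1/4 - 2*0.35/176 = 0.246023 GPa^-1
1/Ex = 0.25/176 + 0.25/12 + 0.246023*0.25 = 0.0837595 GPa^-1
Ex = 11.94 GPa

11.94 GPa


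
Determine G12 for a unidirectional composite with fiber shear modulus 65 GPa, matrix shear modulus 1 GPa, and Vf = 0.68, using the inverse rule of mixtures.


1/G12 = Vf/Gf + (1-Vf)/Gm = 0.68/65 + 0.32/1
G12 = 3.03 GPa

3.03 GPa


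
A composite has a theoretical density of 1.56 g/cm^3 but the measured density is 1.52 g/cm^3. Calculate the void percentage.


Void% = (rho_theo - rho_actual)/rho_theo * 100 = (1.56 - 1.52)/1.56 * 100 = 2.56%

2.56%


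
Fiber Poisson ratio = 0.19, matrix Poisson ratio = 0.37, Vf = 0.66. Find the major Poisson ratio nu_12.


nu_12 = nu_f*Vf + nu_m*(1-Vf) = 0.19*0.66 + 0.37*0.34 = 0.2512

0.2512


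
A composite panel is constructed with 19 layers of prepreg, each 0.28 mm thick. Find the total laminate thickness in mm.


h = n * t_ply = 19 * 0.28 = 5.32 mm

5.32 mm


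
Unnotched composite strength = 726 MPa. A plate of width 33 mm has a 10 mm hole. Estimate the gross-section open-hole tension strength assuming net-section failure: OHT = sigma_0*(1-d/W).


OHT = sigma_0*(1-d/W) = 726*(1-10/33) = 506.0 MPa

506.0 MPa


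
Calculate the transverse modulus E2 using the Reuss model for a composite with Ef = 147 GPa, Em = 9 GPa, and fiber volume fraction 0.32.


1/E2 = Vf/Ef + (1-Vf)/Em = 0.32/147 + 0.68/9
E2 = 12.86 GPa

12.86 GPa


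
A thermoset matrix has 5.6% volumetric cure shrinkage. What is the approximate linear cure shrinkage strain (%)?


Linear shrinkage ≈ vol_shrink/3 = 5.6/3 = 1.867%

1.867%


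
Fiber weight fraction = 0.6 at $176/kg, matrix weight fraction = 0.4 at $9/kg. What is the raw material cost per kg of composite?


Cost = cost_f*Wf + cost_m*Wm = 176*0.6 + 9*0.4 = $109.2/kg

$109.2/kg


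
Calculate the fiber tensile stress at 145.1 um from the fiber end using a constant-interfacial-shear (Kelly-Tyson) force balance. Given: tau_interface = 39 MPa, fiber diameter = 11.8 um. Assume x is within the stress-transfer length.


Force balance: sigma_f * (pi*d^2/4) = tau * (pi*d) * x  ->  sigma_f = 4 * tau * x / d
sigma_f = 4 * 39 * 145.1 / 11.8 = 1918.3 MPa

1918.3 MPa


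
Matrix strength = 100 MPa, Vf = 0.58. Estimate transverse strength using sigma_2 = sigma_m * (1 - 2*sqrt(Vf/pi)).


factor = 1 - 2*sqrt(0.58/pi) = 0.1407
sigma_2 = 100 * 0.1407 = 14.07 MPa

14.07 MPa


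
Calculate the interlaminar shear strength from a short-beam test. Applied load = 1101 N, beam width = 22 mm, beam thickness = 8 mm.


ILSS = 3F/(4bh) = 3*1101/(4*22*8) = 4.69 MPa

4.69 MPa


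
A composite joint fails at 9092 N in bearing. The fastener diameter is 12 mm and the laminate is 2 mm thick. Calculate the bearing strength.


sigma_br = F/(d*h) = 9092/(12*2) = 378.8 MPa

378.8 MPa


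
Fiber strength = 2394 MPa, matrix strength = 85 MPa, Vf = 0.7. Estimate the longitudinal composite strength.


sigma_1 = sigma_f*Vf + sigma_m*(1-Vf) = 2394*0.7 + 85*0.3 = 1701.3 MPa

1701.3 MPa


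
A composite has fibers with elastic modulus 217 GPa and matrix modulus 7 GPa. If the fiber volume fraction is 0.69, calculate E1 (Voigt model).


E1 = Ef*Vf + Em*(1-Vf) = 217*0.69 + 7*0.31 = 151.9 GPa

151.9 GPa


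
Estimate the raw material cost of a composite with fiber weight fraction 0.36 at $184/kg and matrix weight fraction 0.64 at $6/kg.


Cost = cost_f*Wf + cost_m*Wm = 184*0.36 + 6*0.64 = $70.08/kg

$70.08/kg


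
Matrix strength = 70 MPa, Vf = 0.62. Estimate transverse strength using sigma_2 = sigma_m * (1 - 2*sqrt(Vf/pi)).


factor = 1 - 2*sqrt(0.62/pi) = 0.1115
sigma_2 = 70 * 0.1115 = 7.81 MPa

7.81 MPa


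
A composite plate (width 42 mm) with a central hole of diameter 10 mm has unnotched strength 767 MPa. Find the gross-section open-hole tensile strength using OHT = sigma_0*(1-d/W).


OHT = sigma_0*(1-d/W) = 767*(1-10/42) = 584.4 MPa

584.4 MPa


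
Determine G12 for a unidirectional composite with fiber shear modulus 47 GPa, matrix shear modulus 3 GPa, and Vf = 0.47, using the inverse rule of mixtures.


1/G12 = Vf/Gf + (1-Vf)/Gm = 0.47/47 + 0.53/3
G12 = 5.36 GPa

5.36 GPa


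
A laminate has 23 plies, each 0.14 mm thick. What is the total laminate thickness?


h = n * t_ply = 23 * 0.14 = 3.22 mm

3.22 mm


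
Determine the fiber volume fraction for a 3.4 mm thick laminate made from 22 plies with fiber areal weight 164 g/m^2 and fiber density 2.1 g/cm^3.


Vf = n * FAW / (rho_f * h * 1000) = 22 * 164 / (2.1 * 3.4 * 1000) = 0.5053

0.5053


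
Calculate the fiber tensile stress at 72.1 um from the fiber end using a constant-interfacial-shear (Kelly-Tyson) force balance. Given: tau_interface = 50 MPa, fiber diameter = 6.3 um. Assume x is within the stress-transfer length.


Force balance: sigma_f * (pi*d^2/4) = tau * (pi*d) * x  ->  sigma_f = 4 * tau * x / d
sigma_f = 4 * 50 * 72.1 / 6.3 = 2288.9 MPa

2288.9 MPa


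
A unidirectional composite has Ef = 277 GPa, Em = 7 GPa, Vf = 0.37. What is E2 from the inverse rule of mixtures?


1/E2 = Vf/Ef + (1-Vf)/Em = 0.37/277 + 0.63/7
E2 = 10.95 GPa

10.95 GPa


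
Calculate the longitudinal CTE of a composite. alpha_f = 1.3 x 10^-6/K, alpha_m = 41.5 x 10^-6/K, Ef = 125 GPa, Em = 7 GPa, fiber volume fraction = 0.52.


E1 = Ef*Vf + Em*(1-Vf) = 68.36
alpha_1 = (alpha_f*Ef*Vf + alpha_m*Em*(1-Vf))/E1 = 3.28 x 10^-6/K

3.28 x 10^-6/K


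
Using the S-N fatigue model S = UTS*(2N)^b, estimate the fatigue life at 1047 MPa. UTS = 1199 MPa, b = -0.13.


N = 0.5 * (S/UTS)^(1/b) = 0.5 * (1047/1199)^(1/-0.13) = 1.4185 cycles

1.4185 cycles


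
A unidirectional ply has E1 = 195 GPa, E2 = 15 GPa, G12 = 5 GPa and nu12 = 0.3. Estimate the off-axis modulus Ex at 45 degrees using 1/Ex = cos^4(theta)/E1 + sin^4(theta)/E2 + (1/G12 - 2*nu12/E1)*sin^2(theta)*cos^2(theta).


cos^4(45) = 0.25, sin^4(45) = 0.25, sin^2(45)*cos^2(45) = 0.25
1/G12 - 2*nu12/E1 = 1/5 - 2*0.3/195 = 0.196923 GPa^-1
1/Ex = 0.25/195 + 0.25/15 + 0.196923*0.25 = 0.0671795 GPa^-1
Ex = 14.89 GPa

14.89 GPa


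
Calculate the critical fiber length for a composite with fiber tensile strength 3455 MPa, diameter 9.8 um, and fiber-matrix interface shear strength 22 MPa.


Lc = sigma_f * d / (2 * tau_i) = 3455 * 9.8 / (2 * 22) = 769.5 um

769.5 um


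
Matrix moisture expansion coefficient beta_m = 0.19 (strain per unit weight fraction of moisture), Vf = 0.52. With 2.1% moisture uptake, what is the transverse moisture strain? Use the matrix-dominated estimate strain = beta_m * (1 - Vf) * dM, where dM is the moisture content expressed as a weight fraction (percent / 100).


dM = 2.1/100 = 0.021
strain = beta_m * (1-Vf) * dM = 0.19 * 0.48 * 0.021 = 0.0019152

0.0019152


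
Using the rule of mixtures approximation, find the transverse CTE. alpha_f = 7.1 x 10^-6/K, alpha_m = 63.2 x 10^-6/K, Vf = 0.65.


alpha_2 = alpha_f*Vf + alpha_m*(1-Vf) = 7.1*0.65 + 63.2*0.35 = 26.7 x 10^-6/K

26.7 x 10^-6/K


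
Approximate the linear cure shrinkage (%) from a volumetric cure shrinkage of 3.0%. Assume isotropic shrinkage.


Linear shrinkage ≈ vol_shrink/3 = 3.0/3 = 1.0%

1.0%


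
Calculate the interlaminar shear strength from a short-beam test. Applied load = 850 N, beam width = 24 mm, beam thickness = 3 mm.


ILSS = 3F/(4bh) = 3*850/(4*24*3) = 8.85 MPa

8.85 MPa


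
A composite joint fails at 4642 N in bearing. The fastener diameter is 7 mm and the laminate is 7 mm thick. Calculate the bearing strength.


sigma_br = F/(d*h) = 4642/(7*7) = 94.7 MPa

94.7 MPa


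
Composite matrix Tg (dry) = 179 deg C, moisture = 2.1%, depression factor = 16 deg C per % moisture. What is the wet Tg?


Tg_wet = Tg_dry - k*moisture = 179 - 16*2.1 = 145.4 deg C

145.4 deg C


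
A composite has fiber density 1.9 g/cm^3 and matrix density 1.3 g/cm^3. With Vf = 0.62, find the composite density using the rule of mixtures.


rho_c = rho_f*Vf + rho_m*(1-Vf) = 1.9*0.62 + 1.3*0.38 = 1.672 g/cm^3

1.672 g/cm^3


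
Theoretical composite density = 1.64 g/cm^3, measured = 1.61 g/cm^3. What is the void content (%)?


Void% = (rho_theo - rho_actual)/rho_theo * 100 = (1.64 - 1.61)/1.64 * 100 = 1.83%

1.83%


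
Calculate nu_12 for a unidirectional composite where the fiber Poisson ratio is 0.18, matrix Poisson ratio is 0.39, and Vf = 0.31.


nu_12 = nu_f*Vf + nu_m*(1-Vf) = 0.18*0.31 + 0.39*0.69 = 0.3249

0.3249


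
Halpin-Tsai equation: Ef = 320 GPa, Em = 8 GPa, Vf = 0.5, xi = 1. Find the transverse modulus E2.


eta = (Ef/Em - 1)/(Ef/Em + xi) = (40.0 - 1)/(40.0 + 1) = 0.9512
E2 = Em*(1+xi*eta*Vf)/(1-eta*Vf) = 22.51 GPa

22.51 GPa


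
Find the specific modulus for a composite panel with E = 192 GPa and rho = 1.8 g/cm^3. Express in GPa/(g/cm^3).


Specific stiffness = E/rho = 192/1.8 = 106.7 GPa/(g/cm^3)

106.7 GPa/(g/cm^3)


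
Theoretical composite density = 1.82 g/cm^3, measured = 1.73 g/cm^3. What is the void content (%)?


Void% = (rho_theo - rho_actual)/rho_theo * 100 = (1.82 - 1.73)/1.82 * 100 = 4.95%

4.95%


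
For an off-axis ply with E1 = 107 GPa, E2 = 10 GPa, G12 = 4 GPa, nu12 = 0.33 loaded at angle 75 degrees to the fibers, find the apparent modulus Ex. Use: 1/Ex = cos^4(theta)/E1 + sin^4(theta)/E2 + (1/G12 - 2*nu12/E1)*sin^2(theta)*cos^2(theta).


cos^4(75) = 0.004487, sin^4(75) = 0.870513, sin^2(75)*cos^2(75) = 0.0625
1/G12 - 2*nu12/E1 = 1/4 - 2*0.33/107 = 0.243832 GPa^-1
1/Ex = 0.004487/107 + 0.870513/10 + 0.243832*0.0625 = 0.1023327 GPa^-1
Ex = 9.77 GPa

9.77 GPa


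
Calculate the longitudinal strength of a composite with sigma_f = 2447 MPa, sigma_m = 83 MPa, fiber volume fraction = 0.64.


sigma_1 = sigma_f*Vf + sigma_m*(1-Vf) = 2447*0.64 + 83*0.36 = 1596.0 MPa

1596.0 MPa


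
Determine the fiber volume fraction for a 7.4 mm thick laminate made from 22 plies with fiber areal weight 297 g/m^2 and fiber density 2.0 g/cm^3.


Vf = n * FAW / (rho_f * h * 1000) = 22 * 297 / (2.0 * 7.4 * 1000) = 0.4415

0.4415


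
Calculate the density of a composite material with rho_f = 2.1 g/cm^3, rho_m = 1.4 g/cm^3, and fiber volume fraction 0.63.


rho_c = rho_f*Vf + rho_m*(1-Vf) = 2.1*0.63 + 1.4*0.37 = 1.841 g/cm^3

1.841 g/cm^3


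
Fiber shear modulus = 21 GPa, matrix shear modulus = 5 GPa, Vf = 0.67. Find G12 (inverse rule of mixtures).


1/G12 = Vf/Gf + (1-Vf)/Gm = 0.67/21 + 0.33/5
G12 = 10.21 GPa

10.21 GPa


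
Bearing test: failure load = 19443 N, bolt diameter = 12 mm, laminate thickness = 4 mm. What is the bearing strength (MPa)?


sigma_br = F/(d*h) = 19443/(12*4) = 405.1 MPa

405.1 MPa


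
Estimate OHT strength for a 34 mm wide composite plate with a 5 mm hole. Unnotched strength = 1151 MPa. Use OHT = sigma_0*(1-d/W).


OHT = sigma_0*(1-d/W) = 1151*(1-5/34) = 981.7 MPa

981.7 MPa


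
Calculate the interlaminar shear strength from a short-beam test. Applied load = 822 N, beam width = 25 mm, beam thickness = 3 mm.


ILSS = 3F/(4bh) = 3*822/(4*25*3) = 8.22 MPa

8.22 MPa


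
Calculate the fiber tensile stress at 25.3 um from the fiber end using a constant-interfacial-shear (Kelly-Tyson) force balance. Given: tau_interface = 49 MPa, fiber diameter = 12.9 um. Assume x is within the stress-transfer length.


Force balance: sigma_f * (pi*d^2/4) = tau * (pi*d) * x  ->  sigma_f = 4 * tau * x / d
sigma_f = 4 * 49 * 25.3 / 12.9 = 384.4 MPa

384.4 MPa


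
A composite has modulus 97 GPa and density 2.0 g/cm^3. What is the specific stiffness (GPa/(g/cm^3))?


Specific stiffness = E/rho = 97/2.0 = 48.5 GPa/(g/cm^3)

48.5 GPa/(g/cm^3)


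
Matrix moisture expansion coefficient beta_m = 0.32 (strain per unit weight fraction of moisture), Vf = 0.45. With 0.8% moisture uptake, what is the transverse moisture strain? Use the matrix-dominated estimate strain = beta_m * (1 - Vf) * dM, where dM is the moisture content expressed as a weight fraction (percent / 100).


dM = 0.8/100 = 0.008
strain = beta_m * (1-Vf) * dM = 0.32 * 0.55 * 0.008 = 0.001408

0.001408


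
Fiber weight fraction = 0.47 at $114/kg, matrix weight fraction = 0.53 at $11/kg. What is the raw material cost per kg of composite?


Cost = cost_f*Wf + cost_m*Wm = 114*0.47 + 11*0.53 = $59.41/kg

$59.41/kg


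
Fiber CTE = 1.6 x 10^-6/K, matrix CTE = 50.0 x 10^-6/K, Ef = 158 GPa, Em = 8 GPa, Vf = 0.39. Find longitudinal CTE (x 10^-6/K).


E1 = Ef*Vf + Em*(1-Vf) = 66.5
alpha_1 = (alpha_f*Ef*Vf + alpha_m*Em*(1-Vf))/E1 = 5.15 x 10^-6/K

5.15 x 10^-6/K


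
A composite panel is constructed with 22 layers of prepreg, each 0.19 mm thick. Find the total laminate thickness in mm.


h = n * t_ply = 22 * 0.19 = 4.18 mm

4.18 mm


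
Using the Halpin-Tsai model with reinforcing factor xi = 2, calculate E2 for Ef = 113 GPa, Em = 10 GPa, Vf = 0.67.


eta = (Ef/Em - 1)/(Ef/Em + xi) = (11.3 - 1)/(11.3 + 2) = 0.7744
E2 = Em*(1+xi*eta*Vf)/(1-eta*Vf) = 42.35 GPa

42.35 GPa


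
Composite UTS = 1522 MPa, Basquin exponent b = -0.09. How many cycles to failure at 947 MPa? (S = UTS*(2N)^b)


N = 0.5 * (S/UTS)^(1/b) = 0.5 * (947/1522)^(1/-0.09) = 97.4042 cycles

97.4042 cycles


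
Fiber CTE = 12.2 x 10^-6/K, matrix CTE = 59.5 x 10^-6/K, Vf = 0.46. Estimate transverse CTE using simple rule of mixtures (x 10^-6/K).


alpha_2 = alpha_f*Vf + alpha_m*(1-Vf) = 12.2*0.46 + 59.5*0.54 = 37.7 x 10^-6/K

37.7 x 10^-6/K


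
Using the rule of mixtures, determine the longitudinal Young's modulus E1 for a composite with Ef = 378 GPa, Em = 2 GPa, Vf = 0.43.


E1 = Ef*Vf + Em*(1-Vf) = 378*0.43 + 2*0.57 = 163.68 GPa

163.68 GPa


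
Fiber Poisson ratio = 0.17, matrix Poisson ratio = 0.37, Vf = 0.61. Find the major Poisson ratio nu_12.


nu_12 = nu_f*Vf + nu_m*(1-Vf) = 0.17*0.61 + 0.37*0.39 = 0.248

0.248


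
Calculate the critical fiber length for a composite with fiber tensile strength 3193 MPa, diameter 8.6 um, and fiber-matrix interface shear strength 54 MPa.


Lc = sigma_f * d / (2 * tau_i) = 3193 * 8.6 / (2 * 54) = 254.3 um

254.3 um


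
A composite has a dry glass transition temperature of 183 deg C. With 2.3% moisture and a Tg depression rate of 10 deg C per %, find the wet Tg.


Tg_wet = Tg_dry - k*moisture = 183 - 10*2.3 = 160.0 deg C

160.0 deg C


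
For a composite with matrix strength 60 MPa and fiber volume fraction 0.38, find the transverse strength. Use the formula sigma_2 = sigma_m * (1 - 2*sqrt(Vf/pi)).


factor = 1 - 2*sqrt(0.38/pi) = 0.3044
sigma_2 = 60 * 0.3044 = 18.27 MPa

18.27 MPa


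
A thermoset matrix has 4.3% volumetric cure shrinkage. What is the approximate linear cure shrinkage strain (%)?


Linear shrinkage ≈ vol_shrink/3 = 4.3/3 = 1.433%

1.433%


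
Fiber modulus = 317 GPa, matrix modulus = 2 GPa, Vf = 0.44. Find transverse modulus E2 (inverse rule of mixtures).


1/E2 = Vf/Ef + (1-Vf)/Em = 0.44/317 + 0.56/2
E2 = 3.55 GPa

3.55 GPa


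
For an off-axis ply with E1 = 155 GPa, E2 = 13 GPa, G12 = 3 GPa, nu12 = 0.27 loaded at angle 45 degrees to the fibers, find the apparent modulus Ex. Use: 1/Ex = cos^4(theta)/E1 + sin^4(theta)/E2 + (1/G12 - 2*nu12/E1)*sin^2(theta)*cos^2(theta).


cos^4(45) = 0.25, sin^4(45) = 0.25, sin^2(45)*cos^2(45) = 0.25
1/G12 - 2*nu12/E1 = 1/3 - 2*0.27/155 = 0.329849 GPa^-1
1/Ex = 0.25/155 + 0.25/13 + 0.329849*0.25 = 0.103306 GPa^-1
Ex = 9.68 GPa

9.68 GPa


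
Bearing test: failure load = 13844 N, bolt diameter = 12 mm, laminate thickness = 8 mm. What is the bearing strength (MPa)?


sigma_br = F/(d*h) = 13844/(12*8) = 144.2 MPa

144.2 MPa


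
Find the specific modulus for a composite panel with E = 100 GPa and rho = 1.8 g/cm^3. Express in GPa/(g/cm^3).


Specific stiffness = E/rho = 100/1.8 = 55.6 GPa/(g/cm^3)

55.6 GPa/(g/cm^3)


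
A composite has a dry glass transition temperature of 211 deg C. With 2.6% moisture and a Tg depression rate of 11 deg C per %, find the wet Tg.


Tg_wet = Tg_dry - k*moisture = 211 - 11*2.6 = 182.4 deg C

182.4 deg C


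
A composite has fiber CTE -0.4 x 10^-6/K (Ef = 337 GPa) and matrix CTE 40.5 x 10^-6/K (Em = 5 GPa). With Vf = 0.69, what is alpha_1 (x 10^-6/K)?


E1 = Ef*Vf + Em*(1-Vf) = 234.08
alpha_1 = (alpha_f*Ef*Vf + alpha_m*Em*(1-Vf))/E1 = -0.13 x 10^-6/K

-0.13 x 10^-6/K


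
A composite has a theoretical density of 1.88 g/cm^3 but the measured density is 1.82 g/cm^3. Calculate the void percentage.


Void% = (rho_theo - rho_actual)/rho_theo * 100 = (1.88 - 1.82)/1.88 * 100 = 3.19%

3.19%


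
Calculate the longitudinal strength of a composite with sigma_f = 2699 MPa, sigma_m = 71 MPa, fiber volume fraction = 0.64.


sigma_1 = sigma_f*Vf + sigma_m*(1-Vf) = 2699*0.64 + 71*0.36 = 1752.9 MPa

1752.9 MPa
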